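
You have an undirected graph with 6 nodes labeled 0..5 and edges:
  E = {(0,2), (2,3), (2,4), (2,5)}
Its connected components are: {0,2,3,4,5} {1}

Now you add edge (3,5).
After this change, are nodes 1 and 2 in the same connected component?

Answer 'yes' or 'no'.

Answer: no

Derivation:
Initial components: {0,2,3,4,5} {1}
Adding edge (3,5): both already in same component {0,2,3,4,5}. No change.
New components: {0,2,3,4,5} {1}
Are 1 and 2 in the same component? no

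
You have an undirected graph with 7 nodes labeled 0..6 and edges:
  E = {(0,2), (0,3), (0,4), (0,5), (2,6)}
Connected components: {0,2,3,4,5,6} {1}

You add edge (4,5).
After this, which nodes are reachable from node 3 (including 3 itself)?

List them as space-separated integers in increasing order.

Before: nodes reachable from 3: {0,2,3,4,5,6}
Adding (4,5): both endpoints already in same component. Reachability from 3 unchanged.
After: nodes reachable from 3: {0,2,3,4,5,6}

Answer: 0 2 3 4 5 6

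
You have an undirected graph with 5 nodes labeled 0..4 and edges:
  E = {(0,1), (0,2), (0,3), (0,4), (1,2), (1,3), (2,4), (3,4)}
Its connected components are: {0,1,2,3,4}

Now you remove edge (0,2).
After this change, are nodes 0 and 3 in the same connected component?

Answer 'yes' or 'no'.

Answer: yes

Derivation:
Initial components: {0,1,2,3,4}
Removing edge (0,2): not a bridge — component count unchanged at 1.
New components: {0,1,2,3,4}
Are 0 and 3 in the same component? yes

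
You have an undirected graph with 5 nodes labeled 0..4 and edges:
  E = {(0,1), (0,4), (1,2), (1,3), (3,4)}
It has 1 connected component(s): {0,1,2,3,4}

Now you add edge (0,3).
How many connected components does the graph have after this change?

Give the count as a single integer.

Answer: 1

Derivation:
Initial component count: 1
Add (0,3): endpoints already in same component. Count unchanged: 1.
New component count: 1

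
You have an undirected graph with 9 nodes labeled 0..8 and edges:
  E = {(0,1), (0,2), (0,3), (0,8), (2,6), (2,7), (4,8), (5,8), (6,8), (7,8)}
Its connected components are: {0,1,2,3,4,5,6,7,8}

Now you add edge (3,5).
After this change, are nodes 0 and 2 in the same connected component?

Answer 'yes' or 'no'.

Initial components: {0,1,2,3,4,5,6,7,8}
Adding edge (3,5): both already in same component {0,1,2,3,4,5,6,7,8}. No change.
New components: {0,1,2,3,4,5,6,7,8}
Are 0 and 2 in the same component? yes

Answer: yes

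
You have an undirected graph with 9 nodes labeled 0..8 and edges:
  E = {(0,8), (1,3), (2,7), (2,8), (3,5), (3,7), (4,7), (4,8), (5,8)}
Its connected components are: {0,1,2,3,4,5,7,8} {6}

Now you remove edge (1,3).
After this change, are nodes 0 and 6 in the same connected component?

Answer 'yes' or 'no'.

Answer: no

Derivation:
Initial components: {0,1,2,3,4,5,7,8} {6}
Removing edge (1,3): it was a bridge — component count 2 -> 3.
New components: {0,2,3,4,5,7,8} {1} {6}
Are 0 and 6 in the same component? no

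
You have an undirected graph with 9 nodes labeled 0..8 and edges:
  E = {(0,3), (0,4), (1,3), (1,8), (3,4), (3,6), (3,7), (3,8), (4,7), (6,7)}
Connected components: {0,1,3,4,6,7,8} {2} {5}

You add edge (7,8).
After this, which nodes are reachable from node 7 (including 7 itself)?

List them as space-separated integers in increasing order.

Answer: 0 1 3 4 6 7 8

Derivation:
Before: nodes reachable from 7: {0,1,3,4,6,7,8}
Adding (7,8): both endpoints already in same component. Reachability from 7 unchanged.
After: nodes reachable from 7: {0,1,3,4,6,7,8}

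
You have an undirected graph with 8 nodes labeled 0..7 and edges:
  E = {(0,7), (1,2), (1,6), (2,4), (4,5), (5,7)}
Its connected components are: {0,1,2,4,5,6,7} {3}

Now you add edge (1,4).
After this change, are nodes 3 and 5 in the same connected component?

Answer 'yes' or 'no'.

Initial components: {0,1,2,4,5,6,7} {3}
Adding edge (1,4): both already in same component {0,1,2,4,5,6,7}. No change.
New components: {0,1,2,4,5,6,7} {3}
Are 3 and 5 in the same component? no

Answer: no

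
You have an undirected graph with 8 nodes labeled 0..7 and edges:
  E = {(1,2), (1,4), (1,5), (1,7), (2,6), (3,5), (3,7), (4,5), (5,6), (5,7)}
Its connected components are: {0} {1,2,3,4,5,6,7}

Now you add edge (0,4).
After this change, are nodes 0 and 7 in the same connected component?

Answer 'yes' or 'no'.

Answer: yes

Derivation:
Initial components: {0} {1,2,3,4,5,6,7}
Adding edge (0,4): merges {0} and {1,2,3,4,5,6,7}.
New components: {0,1,2,3,4,5,6,7}
Are 0 and 7 in the same component? yes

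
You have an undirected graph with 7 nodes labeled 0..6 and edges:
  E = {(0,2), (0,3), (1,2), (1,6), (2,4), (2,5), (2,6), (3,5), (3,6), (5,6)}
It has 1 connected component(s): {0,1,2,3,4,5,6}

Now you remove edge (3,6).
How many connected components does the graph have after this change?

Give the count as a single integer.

Answer: 1

Derivation:
Initial component count: 1
Remove (3,6): not a bridge. Count unchanged: 1.
  After removal, components: {0,1,2,3,4,5,6}
New component count: 1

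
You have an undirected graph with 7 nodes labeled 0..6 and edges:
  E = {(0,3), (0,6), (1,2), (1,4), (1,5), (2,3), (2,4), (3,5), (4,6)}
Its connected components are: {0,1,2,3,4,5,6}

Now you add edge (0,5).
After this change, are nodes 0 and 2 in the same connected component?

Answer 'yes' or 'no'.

Answer: yes

Derivation:
Initial components: {0,1,2,3,4,5,6}
Adding edge (0,5): both already in same component {0,1,2,3,4,5,6}. No change.
New components: {0,1,2,3,4,5,6}
Are 0 and 2 in the same component? yes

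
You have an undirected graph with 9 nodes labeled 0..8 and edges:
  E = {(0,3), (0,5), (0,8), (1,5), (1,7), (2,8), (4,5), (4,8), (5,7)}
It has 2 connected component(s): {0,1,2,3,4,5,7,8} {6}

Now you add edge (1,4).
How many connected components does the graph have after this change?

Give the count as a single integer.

Answer: 2

Derivation:
Initial component count: 2
Add (1,4): endpoints already in same component. Count unchanged: 2.
New component count: 2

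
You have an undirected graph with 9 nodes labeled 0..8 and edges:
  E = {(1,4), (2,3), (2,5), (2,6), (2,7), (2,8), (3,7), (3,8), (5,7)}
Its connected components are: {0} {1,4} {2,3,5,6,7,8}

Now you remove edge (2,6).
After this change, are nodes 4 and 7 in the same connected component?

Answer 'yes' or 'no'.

Answer: no

Derivation:
Initial components: {0} {1,4} {2,3,5,6,7,8}
Removing edge (2,6): it was a bridge — component count 3 -> 4.
New components: {0} {1,4} {2,3,5,7,8} {6}
Are 4 and 7 in the same component? no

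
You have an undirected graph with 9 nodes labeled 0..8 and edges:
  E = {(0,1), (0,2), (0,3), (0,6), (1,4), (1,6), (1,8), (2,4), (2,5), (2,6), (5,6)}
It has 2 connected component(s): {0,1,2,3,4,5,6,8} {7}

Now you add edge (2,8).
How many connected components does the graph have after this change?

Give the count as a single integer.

Answer: 2

Derivation:
Initial component count: 2
Add (2,8): endpoints already in same component. Count unchanged: 2.
New component count: 2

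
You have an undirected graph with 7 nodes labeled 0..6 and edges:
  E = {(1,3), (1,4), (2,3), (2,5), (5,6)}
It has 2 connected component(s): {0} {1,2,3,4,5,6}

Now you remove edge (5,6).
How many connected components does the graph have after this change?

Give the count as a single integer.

Initial component count: 2
Remove (5,6): it was a bridge. Count increases: 2 -> 3.
  After removal, components: {0} {1,2,3,4,5} {6}
New component count: 3

Answer: 3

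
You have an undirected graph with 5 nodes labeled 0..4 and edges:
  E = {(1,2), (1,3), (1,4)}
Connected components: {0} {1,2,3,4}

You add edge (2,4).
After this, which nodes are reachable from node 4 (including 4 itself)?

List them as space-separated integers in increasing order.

Answer: 1 2 3 4

Derivation:
Before: nodes reachable from 4: {1,2,3,4}
Adding (2,4): both endpoints already in same component. Reachability from 4 unchanged.
After: nodes reachable from 4: {1,2,3,4}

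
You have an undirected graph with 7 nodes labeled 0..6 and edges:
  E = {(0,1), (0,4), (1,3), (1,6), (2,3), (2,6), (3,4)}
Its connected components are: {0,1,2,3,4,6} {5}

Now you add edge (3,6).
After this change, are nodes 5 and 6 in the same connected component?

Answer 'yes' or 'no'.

Answer: no

Derivation:
Initial components: {0,1,2,3,4,6} {5}
Adding edge (3,6): both already in same component {0,1,2,3,4,6}. No change.
New components: {0,1,2,3,4,6} {5}
Are 5 and 6 in the same component? no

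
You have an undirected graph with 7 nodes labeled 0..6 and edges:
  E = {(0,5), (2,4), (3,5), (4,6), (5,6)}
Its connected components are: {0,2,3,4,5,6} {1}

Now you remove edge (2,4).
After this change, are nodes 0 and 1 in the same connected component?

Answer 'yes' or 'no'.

Answer: no

Derivation:
Initial components: {0,2,3,4,5,6} {1}
Removing edge (2,4): it was a bridge — component count 2 -> 3.
New components: {0,3,4,5,6} {1} {2}
Are 0 and 1 in the same component? no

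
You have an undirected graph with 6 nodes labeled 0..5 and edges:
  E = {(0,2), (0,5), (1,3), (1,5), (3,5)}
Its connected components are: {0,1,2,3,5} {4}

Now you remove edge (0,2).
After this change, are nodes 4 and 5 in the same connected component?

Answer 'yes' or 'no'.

Answer: no

Derivation:
Initial components: {0,1,2,3,5} {4}
Removing edge (0,2): it was a bridge — component count 2 -> 3.
New components: {0,1,3,5} {2} {4}
Are 4 and 5 in the same component? no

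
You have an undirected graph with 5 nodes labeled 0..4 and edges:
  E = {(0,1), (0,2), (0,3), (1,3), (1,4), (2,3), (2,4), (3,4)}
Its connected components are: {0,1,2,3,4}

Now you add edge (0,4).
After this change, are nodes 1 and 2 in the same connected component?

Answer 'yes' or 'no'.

Initial components: {0,1,2,3,4}
Adding edge (0,4): both already in same component {0,1,2,3,4}. No change.
New components: {0,1,2,3,4}
Are 1 and 2 in the same component? yes

Answer: yes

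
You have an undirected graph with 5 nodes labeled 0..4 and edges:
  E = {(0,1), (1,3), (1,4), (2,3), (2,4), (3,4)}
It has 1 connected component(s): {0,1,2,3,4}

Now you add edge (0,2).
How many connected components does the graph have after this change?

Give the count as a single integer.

Initial component count: 1
Add (0,2): endpoints already in same component. Count unchanged: 1.
New component count: 1

Answer: 1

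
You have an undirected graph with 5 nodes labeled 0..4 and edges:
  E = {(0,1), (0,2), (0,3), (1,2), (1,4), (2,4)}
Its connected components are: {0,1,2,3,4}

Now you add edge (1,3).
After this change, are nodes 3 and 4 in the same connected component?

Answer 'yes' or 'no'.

Answer: yes

Derivation:
Initial components: {0,1,2,3,4}
Adding edge (1,3): both already in same component {0,1,2,3,4}. No change.
New components: {0,1,2,3,4}
Are 3 and 4 in the same component? yes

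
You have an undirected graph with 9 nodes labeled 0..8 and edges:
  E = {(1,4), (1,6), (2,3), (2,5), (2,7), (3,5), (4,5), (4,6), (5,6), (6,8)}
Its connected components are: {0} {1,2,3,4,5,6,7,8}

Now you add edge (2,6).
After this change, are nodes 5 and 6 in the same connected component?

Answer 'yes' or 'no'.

Answer: yes

Derivation:
Initial components: {0} {1,2,3,4,5,6,7,8}
Adding edge (2,6): both already in same component {1,2,3,4,5,6,7,8}. No change.
New components: {0} {1,2,3,4,5,6,7,8}
Are 5 and 6 in the same component? yes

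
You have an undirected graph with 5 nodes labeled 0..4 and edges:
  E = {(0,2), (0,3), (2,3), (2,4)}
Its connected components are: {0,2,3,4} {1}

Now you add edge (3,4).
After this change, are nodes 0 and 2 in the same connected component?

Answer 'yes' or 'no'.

Initial components: {0,2,3,4} {1}
Adding edge (3,4): both already in same component {0,2,3,4}. No change.
New components: {0,2,3,4} {1}
Are 0 and 2 in the same component? yes

Answer: yes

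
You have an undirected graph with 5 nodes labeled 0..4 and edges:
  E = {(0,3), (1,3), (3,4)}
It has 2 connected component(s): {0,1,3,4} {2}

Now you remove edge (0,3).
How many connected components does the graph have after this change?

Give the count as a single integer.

Answer: 3

Derivation:
Initial component count: 2
Remove (0,3): it was a bridge. Count increases: 2 -> 3.
  After removal, components: {0} {1,3,4} {2}
New component count: 3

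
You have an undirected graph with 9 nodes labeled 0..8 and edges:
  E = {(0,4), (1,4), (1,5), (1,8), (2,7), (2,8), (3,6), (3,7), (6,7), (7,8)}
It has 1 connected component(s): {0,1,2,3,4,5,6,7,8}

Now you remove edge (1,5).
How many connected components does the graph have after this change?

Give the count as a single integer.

Initial component count: 1
Remove (1,5): it was a bridge. Count increases: 1 -> 2.
  After removal, components: {0,1,2,3,4,6,7,8} {5}
New component count: 2

Answer: 2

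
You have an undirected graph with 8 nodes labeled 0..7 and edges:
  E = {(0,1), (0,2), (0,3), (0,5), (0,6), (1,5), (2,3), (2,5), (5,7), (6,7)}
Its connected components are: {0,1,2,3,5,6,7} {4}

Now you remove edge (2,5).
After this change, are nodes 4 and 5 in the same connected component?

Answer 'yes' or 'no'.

Initial components: {0,1,2,3,5,6,7} {4}
Removing edge (2,5): not a bridge — component count unchanged at 2.
New components: {0,1,2,3,5,6,7} {4}
Are 4 and 5 in the same component? no

Answer: no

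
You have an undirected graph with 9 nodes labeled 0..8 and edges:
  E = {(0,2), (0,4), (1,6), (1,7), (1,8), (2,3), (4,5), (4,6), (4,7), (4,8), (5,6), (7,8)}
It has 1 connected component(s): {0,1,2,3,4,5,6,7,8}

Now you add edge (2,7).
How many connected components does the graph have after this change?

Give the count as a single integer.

Answer: 1

Derivation:
Initial component count: 1
Add (2,7): endpoints already in same component. Count unchanged: 1.
New component count: 1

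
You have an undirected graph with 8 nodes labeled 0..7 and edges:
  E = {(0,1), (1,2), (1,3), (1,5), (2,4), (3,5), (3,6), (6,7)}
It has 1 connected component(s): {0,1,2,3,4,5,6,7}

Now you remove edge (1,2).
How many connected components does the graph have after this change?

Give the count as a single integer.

Answer: 2

Derivation:
Initial component count: 1
Remove (1,2): it was a bridge. Count increases: 1 -> 2.
  After removal, components: {0,1,3,5,6,7} {2,4}
New component count: 2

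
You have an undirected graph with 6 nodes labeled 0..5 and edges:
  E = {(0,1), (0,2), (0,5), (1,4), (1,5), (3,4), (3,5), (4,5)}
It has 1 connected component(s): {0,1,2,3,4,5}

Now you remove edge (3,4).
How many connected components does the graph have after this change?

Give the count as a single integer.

Answer: 1

Derivation:
Initial component count: 1
Remove (3,4): not a bridge. Count unchanged: 1.
  After removal, components: {0,1,2,3,4,5}
New component count: 1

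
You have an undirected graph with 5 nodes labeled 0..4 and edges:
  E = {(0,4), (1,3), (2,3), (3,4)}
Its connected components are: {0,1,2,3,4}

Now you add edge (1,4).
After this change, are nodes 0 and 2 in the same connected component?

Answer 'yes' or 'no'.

Answer: yes

Derivation:
Initial components: {0,1,2,3,4}
Adding edge (1,4): both already in same component {0,1,2,3,4}. No change.
New components: {0,1,2,3,4}
Are 0 and 2 in the same component? yes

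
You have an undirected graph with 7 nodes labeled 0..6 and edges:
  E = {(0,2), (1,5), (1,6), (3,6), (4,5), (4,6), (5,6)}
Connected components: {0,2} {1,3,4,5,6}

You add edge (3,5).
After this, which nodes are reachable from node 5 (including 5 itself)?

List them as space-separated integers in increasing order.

Answer: 1 3 4 5 6

Derivation:
Before: nodes reachable from 5: {1,3,4,5,6}
Adding (3,5): both endpoints already in same component. Reachability from 5 unchanged.
After: nodes reachable from 5: {1,3,4,5,6}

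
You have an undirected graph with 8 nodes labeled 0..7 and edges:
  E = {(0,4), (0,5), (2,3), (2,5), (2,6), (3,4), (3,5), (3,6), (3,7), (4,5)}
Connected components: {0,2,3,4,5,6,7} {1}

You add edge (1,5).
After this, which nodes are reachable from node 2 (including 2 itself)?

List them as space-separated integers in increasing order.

Answer: 0 1 2 3 4 5 6 7

Derivation:
Before: nodes reachable from 2: {0,2,3,4,5,6,7}
Adding (1,5): merges 2's component with another. Reachability grows.
After: nodes reachable from 2: {0,1,2,3,4,5,6,7}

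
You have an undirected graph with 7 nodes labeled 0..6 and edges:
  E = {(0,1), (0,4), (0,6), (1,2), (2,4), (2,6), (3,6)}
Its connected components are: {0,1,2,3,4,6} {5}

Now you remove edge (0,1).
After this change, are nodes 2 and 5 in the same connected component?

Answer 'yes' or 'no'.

Answer: no

Derivation:
Initial components: {0,1,2,3,4,6} {5}
Removing edge (0,1): not a bridge — component count unchanged at 2.
New components: {0,1,2,3,4,6} {5}
Are 2 and 5 in the same component? no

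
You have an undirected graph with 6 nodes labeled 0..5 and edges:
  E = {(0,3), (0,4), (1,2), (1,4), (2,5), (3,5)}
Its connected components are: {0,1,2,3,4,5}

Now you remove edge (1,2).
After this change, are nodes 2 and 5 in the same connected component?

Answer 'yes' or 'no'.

Initial components: {0,1,2,3,4,5}
Removing edge (1,2): not a bridge — component count unchanged at 1.
New components: {0,1,2,3,4,5}
Are 2 and 5 in the same component? yes

Answer: yes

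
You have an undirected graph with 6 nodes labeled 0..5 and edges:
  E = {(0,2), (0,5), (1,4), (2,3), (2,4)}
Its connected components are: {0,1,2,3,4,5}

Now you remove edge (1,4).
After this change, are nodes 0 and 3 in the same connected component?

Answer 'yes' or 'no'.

Answer: yes

Derivation:
Initial components: {0,1,2,3,4,5}
Removing edge (1,4): it was a bridge — component count 1 -> 2.
New components: {0,2,3,4,5} {1}
Are 0 and 3 in the same component? yes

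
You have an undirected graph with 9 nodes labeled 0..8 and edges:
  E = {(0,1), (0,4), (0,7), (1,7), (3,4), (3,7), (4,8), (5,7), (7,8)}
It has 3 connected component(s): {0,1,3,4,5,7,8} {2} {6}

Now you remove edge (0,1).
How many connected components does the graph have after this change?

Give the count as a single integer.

Initial component count: 3
Remove (0,1): not a bridge. Count unchanged: 3.
  After removal, components: {0,1,3,4,5,7,8} {2} {6}
New component count: 3

Answer: 3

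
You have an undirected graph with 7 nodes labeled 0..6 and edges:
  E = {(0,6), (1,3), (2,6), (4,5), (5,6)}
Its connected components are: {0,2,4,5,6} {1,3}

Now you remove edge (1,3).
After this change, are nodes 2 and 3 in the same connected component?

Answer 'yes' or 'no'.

Initial components: {0,2,4,5,6} {1,3}
Removing edge (1,3): it was a bridge — component count 2 -> 3.
New components: {0,2,4,5,6} {1} {3}
Are 2 and 3 in the same component? no

Answer: no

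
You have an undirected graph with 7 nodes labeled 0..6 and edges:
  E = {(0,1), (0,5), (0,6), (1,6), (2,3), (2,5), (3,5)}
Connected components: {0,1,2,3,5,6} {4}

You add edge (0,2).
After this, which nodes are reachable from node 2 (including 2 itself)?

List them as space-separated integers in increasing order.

Answer: 0 1 2 3 5 6

Derivation:
Before: nodes reachable from 2: {0,1,2,3,5,6}
Adding (0,2): both endpoints already in same component. Reachability from 2 unchanged.
After: nodes reachable from 2: {0,1,2,3,5,6}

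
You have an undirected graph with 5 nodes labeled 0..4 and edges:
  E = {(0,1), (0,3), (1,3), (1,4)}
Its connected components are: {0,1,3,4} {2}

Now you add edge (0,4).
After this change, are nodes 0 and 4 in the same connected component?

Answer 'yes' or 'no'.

Answer: yes

Derivation:
Initial components: {0,1,3,4} {2}
Adding edge (0,4): both already in same component {0,1,3,4}. No change.
New components: {0,1,3,4} {2}
Are 0 and 4 in the same component? yes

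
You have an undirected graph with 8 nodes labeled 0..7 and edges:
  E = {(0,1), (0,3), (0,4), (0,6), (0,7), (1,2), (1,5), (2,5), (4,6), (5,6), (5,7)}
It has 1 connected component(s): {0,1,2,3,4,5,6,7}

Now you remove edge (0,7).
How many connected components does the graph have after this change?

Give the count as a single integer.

Answer: 1

Derivation:
Initial component count: 1
Remove (0,7): not a bridge. Count unchanged: 1.
  After removal, components: {0,1,2,3,4,5,6,7}
New component count: 1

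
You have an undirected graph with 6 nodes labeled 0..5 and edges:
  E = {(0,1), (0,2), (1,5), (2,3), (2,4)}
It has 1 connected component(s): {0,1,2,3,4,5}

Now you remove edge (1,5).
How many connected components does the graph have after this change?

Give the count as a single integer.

Initial component count: 1
Remove (1,5): it was a bridge. Count increases: 1 -> 2.
  After removal, components: {0,1,2,3,4} {5}
New component count: 2

Answer: 2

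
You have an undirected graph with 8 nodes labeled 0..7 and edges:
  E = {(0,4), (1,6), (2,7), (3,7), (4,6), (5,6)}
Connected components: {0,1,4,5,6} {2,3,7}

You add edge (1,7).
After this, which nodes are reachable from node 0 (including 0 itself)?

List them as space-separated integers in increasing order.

Before: nodes reachable from 0: {0,1,4,5,6}
Adding (1,7): merges 0's component with another. Reachability grows.
After: nodes reachable from 0: {0,1,2,3,4,5,6,7}

Answer: 0 1 2 3 4 5 6 7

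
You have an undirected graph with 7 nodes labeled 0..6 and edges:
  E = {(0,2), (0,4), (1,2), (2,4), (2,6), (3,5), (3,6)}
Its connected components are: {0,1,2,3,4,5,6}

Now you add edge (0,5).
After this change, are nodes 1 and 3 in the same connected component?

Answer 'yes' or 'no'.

Answer: yes

Derivation:
Initial components: {0,1,2,3,4,5,6}
Adding edge (0,5): both already in same component {0,1,2,3,4,5,6}. No change.
New components: {0,1,2,3,4,5,6}
Are 1 and 3 in the same component? yes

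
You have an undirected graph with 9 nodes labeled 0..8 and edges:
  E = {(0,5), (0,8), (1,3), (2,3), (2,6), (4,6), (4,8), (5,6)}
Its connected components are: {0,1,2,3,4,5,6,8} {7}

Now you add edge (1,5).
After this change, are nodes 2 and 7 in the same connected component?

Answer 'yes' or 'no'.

Initial components: {0,1,2,3,4,5,6,8} {7}
Adding edge (1,5): both already in same component {0,1,2,3,4,5,6,8}. No change.
New components: {0,1,2,3,4,5,6,8} {7}
Are 2 and 7 in the same component? no

Answer: no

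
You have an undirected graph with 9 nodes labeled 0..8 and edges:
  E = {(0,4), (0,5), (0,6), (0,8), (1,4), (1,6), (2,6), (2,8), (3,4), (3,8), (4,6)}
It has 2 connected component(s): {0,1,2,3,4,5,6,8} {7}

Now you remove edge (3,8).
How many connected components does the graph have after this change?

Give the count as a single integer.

Initial component count: 2
Remove (3,8): not a bridge. Count unchanged: 2.
  After removal, components: {0,1,2,3,4,5,6,8} {7}
New component count: 2

Answer: 2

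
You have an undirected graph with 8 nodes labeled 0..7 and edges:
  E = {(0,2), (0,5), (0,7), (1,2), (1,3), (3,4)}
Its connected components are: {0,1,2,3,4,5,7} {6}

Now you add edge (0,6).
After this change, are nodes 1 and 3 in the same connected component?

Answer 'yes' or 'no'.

Initial components: {0,1,2,3,4,5,7} {6}
Adding edge (0,6): merges {0,1,2,3,4,5,7} and {6}.
New components: {0,1,2,3,4,5,6,7}
Are 1 and 3 in the same component? yes

Answer: yes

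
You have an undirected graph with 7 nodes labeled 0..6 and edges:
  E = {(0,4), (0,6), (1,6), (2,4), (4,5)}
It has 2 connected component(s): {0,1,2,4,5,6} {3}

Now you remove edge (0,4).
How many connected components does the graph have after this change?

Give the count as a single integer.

Answer: 3

Derivation:
Initial component count: 2
Remove (0,4): it was a bridge. Count increases: 2 -> 3.
  After removal, components: {0,1,6} {2,4,5} {3}
New component count: 3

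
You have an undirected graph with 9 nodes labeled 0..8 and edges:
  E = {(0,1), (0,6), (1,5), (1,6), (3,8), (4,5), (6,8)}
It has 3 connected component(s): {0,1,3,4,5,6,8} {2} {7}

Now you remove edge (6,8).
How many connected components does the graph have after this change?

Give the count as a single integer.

Answer: 4

Derivation:
Initial component count: 3
Remove (6,8): it was a bridge. Count increases: 3 -> 4.
  After removal, components: {0,1,4,5,6} {2} {3,8} {7}
New component count: 4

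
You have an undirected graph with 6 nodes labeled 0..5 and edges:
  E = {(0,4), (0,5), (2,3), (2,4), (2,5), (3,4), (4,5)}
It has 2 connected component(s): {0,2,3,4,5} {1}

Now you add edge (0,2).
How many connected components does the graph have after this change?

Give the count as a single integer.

Answer: 2

Derivation:
Initial component count: 2
Add (0,2): endpoints already in same component. Count unchanged: 2.
New component count: 2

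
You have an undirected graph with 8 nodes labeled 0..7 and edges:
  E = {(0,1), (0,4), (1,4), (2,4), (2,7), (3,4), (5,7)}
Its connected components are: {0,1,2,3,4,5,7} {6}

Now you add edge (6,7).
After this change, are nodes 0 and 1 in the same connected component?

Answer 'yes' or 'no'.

Answer: yes

Derivation:
Initial components: {0,1,2,3,4,5,7} {6}
Adding edge (6,7): merges {6} and {0,1,2,3,4,5,7}.
New components: {0,1,2,3,4,5,6,7}
Are 0 and 1 in the same component? yes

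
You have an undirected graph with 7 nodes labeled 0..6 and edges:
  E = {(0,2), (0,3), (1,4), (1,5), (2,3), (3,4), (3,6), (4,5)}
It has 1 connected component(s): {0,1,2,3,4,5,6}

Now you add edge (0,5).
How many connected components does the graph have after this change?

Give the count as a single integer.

Initial component count: 1
Add (0,5): endpoints already in same component. Count unchanged: 1.
New component count: 1

Answer: 1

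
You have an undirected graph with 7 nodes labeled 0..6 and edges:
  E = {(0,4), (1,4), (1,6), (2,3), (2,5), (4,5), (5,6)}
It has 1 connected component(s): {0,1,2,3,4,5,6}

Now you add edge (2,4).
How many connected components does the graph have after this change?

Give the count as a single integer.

Answer: 1

Derivation:
Initial component count: 1
Add (2,4): endpoints already in same component. Count unchanged: 1.
New component count: 1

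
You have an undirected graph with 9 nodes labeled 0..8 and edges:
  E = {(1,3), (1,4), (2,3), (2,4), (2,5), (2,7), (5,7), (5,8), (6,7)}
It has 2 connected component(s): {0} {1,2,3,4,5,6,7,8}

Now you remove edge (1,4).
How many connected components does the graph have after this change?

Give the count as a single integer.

Initial component count: 2
Remove (1,4): not a bridge. Count unchanged: 2.
  After removal, components: {0} {1,2,3,4,5,6,7,8}
New component count: 2

Answer: 2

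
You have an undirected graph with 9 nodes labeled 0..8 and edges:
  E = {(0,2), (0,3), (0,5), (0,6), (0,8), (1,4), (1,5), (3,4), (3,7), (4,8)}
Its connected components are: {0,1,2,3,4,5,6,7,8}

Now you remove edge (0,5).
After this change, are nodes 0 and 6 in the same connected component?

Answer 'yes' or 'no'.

Answer: yes

Derivation:
Initial components: {0,1,2,3,4,5,6,7,8}
Removing edge (0,5): not a bridge — component count unchanged at 1.
New components: {0,1,2,3,4,5,6,7,8}
Are 0 and 6 in the same component? yes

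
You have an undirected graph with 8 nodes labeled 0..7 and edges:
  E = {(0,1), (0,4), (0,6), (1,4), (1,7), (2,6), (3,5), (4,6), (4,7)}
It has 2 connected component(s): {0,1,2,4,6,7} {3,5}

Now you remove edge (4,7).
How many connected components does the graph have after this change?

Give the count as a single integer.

Initial component count: 2
Remove (4,7): not a bridge. Count unchanged: 2.
  After removal, components: {0,1,2,4,6,7} {3,5}
New component count: 2

Answer: 2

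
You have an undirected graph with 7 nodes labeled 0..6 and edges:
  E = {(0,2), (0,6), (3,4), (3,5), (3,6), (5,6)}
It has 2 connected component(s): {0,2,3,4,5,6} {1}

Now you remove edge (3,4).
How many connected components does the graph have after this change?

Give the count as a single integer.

Initial component count: 2
Remove (3,4): it was a bridge. Count increases: 2 -> 3.
  After removal, components: {0,2,3,5,6} {1} {4}
New component count: 3

Answer: 3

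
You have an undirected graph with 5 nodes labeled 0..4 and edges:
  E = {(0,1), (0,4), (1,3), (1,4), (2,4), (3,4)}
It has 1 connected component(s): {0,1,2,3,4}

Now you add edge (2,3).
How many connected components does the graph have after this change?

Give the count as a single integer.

Initial component count: 1
Add (2,3): endpoints already in same component. Count unchanged: 1.
New component count: 1

Answer: 1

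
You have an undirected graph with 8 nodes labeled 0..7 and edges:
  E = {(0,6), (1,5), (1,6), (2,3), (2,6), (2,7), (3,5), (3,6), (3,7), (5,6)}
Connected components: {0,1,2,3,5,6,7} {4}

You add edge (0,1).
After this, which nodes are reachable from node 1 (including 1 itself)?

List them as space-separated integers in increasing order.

Before: nodes reachable from 1: {0,1,2,3,5,6,7}
Adding (0,1): both endpoints already in same component. Reachability from 1 unchanged.
After: nodes reachable from 1: {0,1,2,3,5,6,7}

Answer: 0 1 2 3 5 6 7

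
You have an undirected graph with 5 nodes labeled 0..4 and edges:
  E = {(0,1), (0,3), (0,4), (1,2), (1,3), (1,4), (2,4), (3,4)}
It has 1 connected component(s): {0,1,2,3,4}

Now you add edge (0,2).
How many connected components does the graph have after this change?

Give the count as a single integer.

Answer: 1

Derivation:
Initial component count: 1
Add (0,2): endpoints already in same component. Count unchanged: 1.
New component count: 1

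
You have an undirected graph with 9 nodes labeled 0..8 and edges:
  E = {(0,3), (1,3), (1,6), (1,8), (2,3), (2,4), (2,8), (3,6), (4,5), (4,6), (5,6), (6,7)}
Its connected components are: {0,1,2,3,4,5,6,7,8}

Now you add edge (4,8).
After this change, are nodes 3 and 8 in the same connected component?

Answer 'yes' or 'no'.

Answer: yes

Derivation:
Initial components: {0,1,2,3,4,5,6,7,8}
Adding edge (4,8): both already in same component {0,1,2,3,4,5,6,7,8}. No change.
New components: {0,1,2,3,4,5,6,7,8}
Are 3 and 8 in the same component? yes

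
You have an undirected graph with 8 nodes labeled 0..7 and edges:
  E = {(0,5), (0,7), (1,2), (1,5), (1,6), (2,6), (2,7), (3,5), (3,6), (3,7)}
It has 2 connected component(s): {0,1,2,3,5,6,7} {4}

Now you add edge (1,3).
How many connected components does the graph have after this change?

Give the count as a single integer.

Initial component count: 2
Add (1,3): endpoints already in same component. Count unchanged: 2.
New component count: 2

Answer: 2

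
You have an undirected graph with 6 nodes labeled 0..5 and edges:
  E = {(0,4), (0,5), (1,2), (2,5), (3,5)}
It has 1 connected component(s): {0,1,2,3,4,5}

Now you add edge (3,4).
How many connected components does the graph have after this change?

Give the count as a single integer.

Answer: 1

Derivation:
Initial component count: 1
Add (3,4): endpoints already in same component. Count unchanged: 1.
New component count: 1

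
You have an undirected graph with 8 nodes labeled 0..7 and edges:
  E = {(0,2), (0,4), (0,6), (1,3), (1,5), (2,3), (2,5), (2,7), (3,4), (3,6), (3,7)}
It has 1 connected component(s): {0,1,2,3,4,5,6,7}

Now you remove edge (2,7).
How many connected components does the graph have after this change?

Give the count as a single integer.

Answer: 1

Derivation:
Initial component count: 1
Remove (2,7): not a bridge. Count unchanged: 1.
  After removal, components: {0,1,2,3,4,5,6,7}
New component count: 1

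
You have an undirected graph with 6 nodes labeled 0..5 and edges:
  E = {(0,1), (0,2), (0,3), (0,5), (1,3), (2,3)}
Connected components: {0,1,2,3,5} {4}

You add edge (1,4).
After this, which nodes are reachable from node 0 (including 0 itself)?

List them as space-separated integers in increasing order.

Before: nodes reachable from 0: {0,1,2,3,5}
Adding (1,4): merges 0's component with another. Reachability grows.
After: nodes reachable from 0: {0,1,2,3,4,5}

Answer: 0 1 2 3 4 5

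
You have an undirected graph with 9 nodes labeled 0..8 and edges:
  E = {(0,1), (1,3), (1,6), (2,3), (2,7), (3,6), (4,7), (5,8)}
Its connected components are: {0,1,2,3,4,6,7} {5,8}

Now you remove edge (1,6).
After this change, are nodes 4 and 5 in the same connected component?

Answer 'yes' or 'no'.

Initial components: {0,1,2,3,4,6,7} {5,8}
Removing edge (1,6): not a bridge — component count unchanged at 2.
New components: {0,1,2,3,4,6,7} {5,8}
Are 4 and 5 in the same component? no

Answer: no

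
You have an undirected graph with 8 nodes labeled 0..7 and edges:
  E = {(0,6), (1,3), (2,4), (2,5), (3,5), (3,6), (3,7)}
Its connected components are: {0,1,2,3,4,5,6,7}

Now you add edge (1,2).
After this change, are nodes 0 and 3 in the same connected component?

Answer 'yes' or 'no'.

Initial components: {0,1,2,3,4,5,6,7}
Adding edge (1,2): both already in same component {0,1,2,3,4,5,6,7}. No change.
New components: {0,1,2,3,4,5,6,7}
Are 0 and 3 in the same component? yes

Answer: yes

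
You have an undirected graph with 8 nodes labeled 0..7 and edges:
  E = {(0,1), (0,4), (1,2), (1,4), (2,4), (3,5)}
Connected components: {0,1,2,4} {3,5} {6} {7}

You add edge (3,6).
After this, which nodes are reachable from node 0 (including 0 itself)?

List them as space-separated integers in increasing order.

Before: nodes reachable from 0: {0,1,2,4}
Adding (3,6): merges two components, but neither contains 0. Reachability from 0 unchanged.
After: nodes reachable from 0: {0,1,2,4}

Answer: 0 1 2 4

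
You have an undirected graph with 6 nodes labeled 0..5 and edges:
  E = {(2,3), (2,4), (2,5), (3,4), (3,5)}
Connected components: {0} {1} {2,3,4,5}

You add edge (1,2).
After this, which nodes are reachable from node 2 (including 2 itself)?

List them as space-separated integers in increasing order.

Answer: 1 2 3 4 5

Derivation:
Before: nodes reachable from 2: {2,3,4,5}
Adding (1,2): merges 2's component with another. Reachability grows.
After: nodes reachable from 2: {1,2,3,4,5}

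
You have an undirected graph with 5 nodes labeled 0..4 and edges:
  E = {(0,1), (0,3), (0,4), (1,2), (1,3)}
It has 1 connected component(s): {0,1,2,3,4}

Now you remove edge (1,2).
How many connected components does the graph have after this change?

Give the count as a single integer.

Initial component count: 1
Remove (1,2): it was a bridge. Count increases: 1 -> 2.
  After removal, components: {0,1,3,4} {2}
New component count: 2

Answer: 2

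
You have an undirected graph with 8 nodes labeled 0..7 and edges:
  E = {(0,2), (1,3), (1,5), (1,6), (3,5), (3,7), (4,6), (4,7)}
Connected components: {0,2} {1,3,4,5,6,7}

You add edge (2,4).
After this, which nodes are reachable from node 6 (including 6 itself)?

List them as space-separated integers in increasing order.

Answer: 0 1 2 3 4 5 6 7

Derivation:
Before: nodes reachable from 6: {1,3,4,5,6,7}
Adding (2,4): merges 6's component with another. Reachability grows.
After: nodes reachable from 6: {0,1,2,3,4,5,6,7}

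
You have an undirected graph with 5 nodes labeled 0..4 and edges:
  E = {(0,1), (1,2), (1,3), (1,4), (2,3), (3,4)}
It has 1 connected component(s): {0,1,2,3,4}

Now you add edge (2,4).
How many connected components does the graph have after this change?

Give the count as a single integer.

Answer: 1

Derivation:
Initial component count: 1
Add (2,4): endpoints already in same component. Count unchanged: 1.
New component count: 1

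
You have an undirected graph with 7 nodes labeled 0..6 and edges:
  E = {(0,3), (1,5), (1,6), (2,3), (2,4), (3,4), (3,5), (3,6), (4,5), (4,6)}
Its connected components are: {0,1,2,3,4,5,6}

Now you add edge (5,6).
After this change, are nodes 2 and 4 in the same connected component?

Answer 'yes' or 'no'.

Initial components: {0,1,2,3,4,5,6}
Adding edge (5,6): both already in same component {0,1,2,3,4,5,6}. No change.
New components: {0,1,2,3,4,5,6}
Are 2 and 4 in the same component? yes

Answer: yes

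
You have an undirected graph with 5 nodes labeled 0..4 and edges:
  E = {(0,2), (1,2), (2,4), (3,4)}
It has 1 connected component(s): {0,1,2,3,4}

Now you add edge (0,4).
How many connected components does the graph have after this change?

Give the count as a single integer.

Initial component count: 1
Add (0,4): endpoints already in same component. Count unchanged: 1.
New component count: 1

Answer: 1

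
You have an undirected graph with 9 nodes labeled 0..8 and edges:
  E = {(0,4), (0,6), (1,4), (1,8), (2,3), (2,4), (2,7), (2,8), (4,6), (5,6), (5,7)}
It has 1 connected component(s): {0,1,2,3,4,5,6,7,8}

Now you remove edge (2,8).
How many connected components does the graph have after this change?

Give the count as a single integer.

Initial component count: 1
Remove (2,8): not a bridge. Count unchanged: 1.
  After removal, components: {0,1,2,3,4,5,6,7,8}
New component count: 1

Answer: 1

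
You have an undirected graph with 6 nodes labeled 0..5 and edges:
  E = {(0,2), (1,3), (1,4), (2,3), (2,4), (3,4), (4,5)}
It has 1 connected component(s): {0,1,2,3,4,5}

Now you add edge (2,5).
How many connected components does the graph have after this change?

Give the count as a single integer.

Answer: 1

Derivation:
Initial component count: 1
Add (2,5): endpoints already in same component. Count unchanged: 1.
New component count: 1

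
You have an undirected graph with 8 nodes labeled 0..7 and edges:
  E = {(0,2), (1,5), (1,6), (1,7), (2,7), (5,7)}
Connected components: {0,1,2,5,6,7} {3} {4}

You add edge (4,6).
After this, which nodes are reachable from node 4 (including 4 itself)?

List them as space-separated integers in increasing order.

Answer: 0 1 2 4 5 6 7

Derivation:
Before: nodes reachable from 4: {4}
Adding (4,6): merges 4's component with another. Reachability grows.
After: nodes reachable from 4: {0,1,2,4,5,6,7}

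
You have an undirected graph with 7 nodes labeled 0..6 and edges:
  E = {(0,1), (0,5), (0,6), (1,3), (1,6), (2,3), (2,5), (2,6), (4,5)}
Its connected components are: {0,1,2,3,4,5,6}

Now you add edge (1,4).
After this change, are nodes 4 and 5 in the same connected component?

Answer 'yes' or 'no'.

Answer: yes

Derivation:
Initial components: {0,1,2,3,4,5,6}
Adding edge (1,4): both already in same component {0,1,2,3,4,5,6}. No change.
New components: {0,1,2,3,4,5,6}
Are 4 and 5 in the same component? yes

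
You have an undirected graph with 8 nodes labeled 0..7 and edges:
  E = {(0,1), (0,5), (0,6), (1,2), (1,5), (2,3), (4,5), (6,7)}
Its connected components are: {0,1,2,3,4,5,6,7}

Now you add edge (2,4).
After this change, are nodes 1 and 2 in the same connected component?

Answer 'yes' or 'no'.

Answer: yes

Derivation:
Initial components: {0,1,2,3,4,5,6,7}
Adding edge (2,4): both already in same component {0,1,2,3,4,5,6,7}. No change.
New components: {0,1,2,3,4,5,6,7}
Are 1 and 2 in the same component? yes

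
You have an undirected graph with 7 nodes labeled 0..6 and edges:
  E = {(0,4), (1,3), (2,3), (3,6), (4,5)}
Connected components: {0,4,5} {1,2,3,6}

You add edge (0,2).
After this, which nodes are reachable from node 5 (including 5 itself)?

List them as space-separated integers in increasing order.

Before: nodes reachable from 5: {0,4,5}
Adding (0,2): merges 5's component with another. Reachability grows.
After: nodes reachable from 5: {0,1,2,3,4,5,6}

Answer: 0 1 2 3 4 5 6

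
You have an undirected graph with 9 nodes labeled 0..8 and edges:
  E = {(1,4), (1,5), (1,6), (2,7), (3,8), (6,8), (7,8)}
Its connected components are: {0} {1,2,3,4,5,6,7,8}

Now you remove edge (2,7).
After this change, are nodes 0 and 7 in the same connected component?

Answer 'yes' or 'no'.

Answer: no

Derivation:
Initial components: {0} {1,2,3,4,5,6,7,8}
Removing edge (2,7): it was a bridge — component count 2 -> 3.
New components: {0} {1,3,4,5,6,7,8} {2}
Are 0 and 7 in the same component? no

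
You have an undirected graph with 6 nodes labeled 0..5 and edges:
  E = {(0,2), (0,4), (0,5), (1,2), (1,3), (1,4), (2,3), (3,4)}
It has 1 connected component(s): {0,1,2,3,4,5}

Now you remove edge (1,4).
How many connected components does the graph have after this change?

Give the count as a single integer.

Initial component count: 1
Remove (1,4): not a bridge. Count unchanged: 1.
  After removal, components: {0,1,2,3,4,5}
New component count: 1

Answer: 1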